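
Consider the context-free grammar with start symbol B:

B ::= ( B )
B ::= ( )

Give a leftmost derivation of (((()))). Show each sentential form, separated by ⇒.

B⇒(B)⇒((B))⇒(((B)))⇒(((())))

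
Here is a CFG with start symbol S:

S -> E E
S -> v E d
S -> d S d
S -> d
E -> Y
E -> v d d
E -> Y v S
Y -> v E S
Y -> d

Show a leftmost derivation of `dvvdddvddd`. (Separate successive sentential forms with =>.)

S => EE   [S -> E E]
EE => YE   [E -> Y]
YE => dE   [Y -> d]
dE => dY   [E -> Y]
dY => dvES   [Y -> v E S]
dvES => dvvddS   [E -> v d d]
dvvddS => dvvdddSd   [S -> d S d]
dvvdddSd => dvvdddvEdd   [S -> v E d]
dvvdddvEdd => dvvdddvYdd   [E -> Y]
dvvdddvYdd => dvvdddvddd   [Y -> d]

S => EE => YE => dE => dY => dvES => dvvddS => dvvdddSd => dvvdddvEdd => dvvdddvYdd => dvvdddvddd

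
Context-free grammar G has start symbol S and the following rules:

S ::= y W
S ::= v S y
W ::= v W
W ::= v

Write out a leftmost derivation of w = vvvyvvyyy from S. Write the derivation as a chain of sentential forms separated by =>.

S => vSy => vvSyy => vvvSyyy => vvvyWyyy => vvvyvWyyy => vvvyvvyyy

S => vSy   [S ::= v S y]
vSy => vvSyy   [S ::= v S y]
vvSyy => vvvSyyy   [S ::= v S y]
vvvSyyy => vvvyWyyy   [S ::= y W]
vvvyWyyy => vvvyvWyyy   [W ::= v W]
vvvyvWyyy => vvvyvvyyy   [W ::= v]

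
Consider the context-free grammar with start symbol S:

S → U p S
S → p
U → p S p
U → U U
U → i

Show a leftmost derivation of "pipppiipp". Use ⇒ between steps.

S ⇒ UpS   [S → U p S]
UpS ⇒ UUpS   [U → U U]
UUpS ⇒ UUUpS   [U → U U]
UUUpS ⇒ pSpUUpS   [U → p S p]
pSpUUpS ⇒ pUpSpUUpS   [S → U p S]
pUpSpUUpS ⇒ pipSpUUpS   [U → i]
pipSpUUpS ⇒ pipppUUpS   [S → p]
pipppUUpS ⇒ pipppiUpS   [U → i]
pipppiUpS ⇒ pipppiipS   [U → i]
pipppiipS ⇒ pipppiipp   [S → p]

S ⇒ UpS ⇒ UUpS ⇒ UUUpS ⇒ pSpUUpS ⇒ pUpSpUUpS ⇒ pipSpUUpS ⇒ pipppUUpS ⇒ pipppiUpS ⇒ pipppiipS ⇒ pipppiipp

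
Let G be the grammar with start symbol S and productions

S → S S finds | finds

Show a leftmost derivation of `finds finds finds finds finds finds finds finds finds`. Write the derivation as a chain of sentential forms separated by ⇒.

S ⇒ S S finds ⇒ S S finds S finds ⇒ S S finds S finds S finds ⇒ finds S finds S finds S finds ⇒ finds S S finds finds S finds S finds ⇒ finds finds S finds finds S finds S finds ⇒ finds finds finds finds finds S finds S finds ⇒ finds finds finds finds finds finds finds S finds ⇒ finds finds finds finds finds finds finds finds finds

S ⇒ S S finds   [S → S S finds]
S S finds ⇒ S S finds S finds   [S → S S finds]
S S finds S finds ⇒ S S finds S finds S finds   [S → S S finds]
S S finds S finds S finds ⇒ finds S finds S finds S finds   [S → finds]
finds S finds S finds S finds ⇒ finds S S finds finds S finds S finds   [S → S S finds]
finds S S finds finds S finds S finds ⇒ finds finds S finds finds S finds S finds   [S → finds]
finds finds S finds finds S finds S finds ⇒ finds finds finds finds finds S finds S finds   [S → finds]
finds finds finds finds finds S finds S finds ⇒ finds finds finds finds finds finds finds S finds   [S → finds]
finds finds finds finds finds finds finds S finds ⇒ finds finds finds finds finds finds finds finds finds   [S → finds]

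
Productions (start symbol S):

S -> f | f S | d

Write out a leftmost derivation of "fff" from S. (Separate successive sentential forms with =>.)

S => fS   [S -> f S]
fS => ffS   [S -> f S]
ffS => fff   [S -> f]

S => fS => ffS => fff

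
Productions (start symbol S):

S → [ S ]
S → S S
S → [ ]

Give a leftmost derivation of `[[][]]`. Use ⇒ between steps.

S ⇒ [S] ⇒ [SS] ⇒ [[]S] ⇒ [[][]]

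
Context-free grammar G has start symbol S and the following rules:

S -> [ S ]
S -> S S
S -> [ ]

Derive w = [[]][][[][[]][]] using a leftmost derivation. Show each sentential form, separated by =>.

S => SS   [S -> S S]
SS => SSS   [S -> S S]
SSS => [S]SS   [S -> [ S ]]
[S]SS => [[]]SS   [S -> [ ]]
[[]]SS => [[]][]S   [S -> [ ]]
[[]][]S => [[]][][S]   [S -> [ S ]]
[[]][][S] => [[]][][SS]   [S -> S S]
[[]][][SS] => [[]][][[]S]   [S -> [ ]]
[[]][][[]S] => [[]][][[]SS]   [S -> S S]
[[]][][[]SS] => [[]][][[][S]S]   [S -> [ S ]]
[[]][][[][S]S] => [[]][][[][[]]S]   [S -> [ ]]
[[]][][[][[]]S] => [[]][][[][[]][]]   [S -> [ ]]

S => SS => SSS => [S]SS => [[]]SS => [[]][]S => [[]][][S] => [[]][][SS] => [[]][][[]S] => [[]][][[]SS] => [[]][][[][S]S] => [[]][][[][[]]S] => [[]][][[][[]][]]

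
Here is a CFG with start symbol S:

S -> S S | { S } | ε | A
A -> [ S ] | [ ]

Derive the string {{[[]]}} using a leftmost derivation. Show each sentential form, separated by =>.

S => {S}   [S -> { S }]
{S} => {SS}   [S -> S S]
{SS} => {SSS}   [S -> S S]
{SSS} => {{S}SS}   [S -> { S }]
{{S}SS} => {{A}SS}   [S -> A]
{{A}SS} => {{[S]}SS}   [A -> [ S ]]
{{[S]}SS} => {{[SS]}SS}   [S -> S S]
{{[SS]}SS} => {{[SSS]}SS}   [S -> S S]
{{[SSS]}SS} => {{[ASS]}SS}   [S -> A]
{{[ASS]}SS} => {{[[]SS]}SS}   [A -> [ ]]
{{[[]SS]}SS} => {{[[]S]}SS}   [S -> ε]
{{[[]S]}SS} => {{[[]]}SS}   [S -> ε]
{{[[]]}SS} => {{[[]]}S}   [S -> ε]
{{[[]]}S} => {{[[]]}}   [S -> ε]

S => {S} => {SS} => {SSS} => {{S}SS} => {{A}SS} => {{[S]}SS} => {{[SS]}SS} => {{[SSS]}SS} => {{[ASS]}SS} => {{[[]SS]}SS} => {{[[]S]}SS} => {{[[]]}SS} => {{[[]]}S} => {{[[]]}}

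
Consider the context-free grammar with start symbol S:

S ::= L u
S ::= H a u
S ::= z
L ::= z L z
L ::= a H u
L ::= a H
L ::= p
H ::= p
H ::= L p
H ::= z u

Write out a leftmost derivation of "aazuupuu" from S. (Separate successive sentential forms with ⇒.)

S ⇒ Lu ⇒ aHuu ⇒ aLpuu ⇒ aaHupuu ⇒ aazuupuu

S ⇒ Lu   [S ::= L u]
Lu ⇒ aHuu   [L ::= a H u]
aHuu ⇒ aLpuu   [H ::= L p]
aLpuu ⇒ aaHupuu   [L ::= a H u]
aaHupuu ⇒ aazuupuu   [H ::= z u]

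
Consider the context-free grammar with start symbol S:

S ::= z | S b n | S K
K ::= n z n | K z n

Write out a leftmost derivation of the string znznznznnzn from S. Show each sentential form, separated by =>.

S=>SK=>SKK=>zKK=>zKznK=>zKznznK=>znznznznK=>znznznznnzn

S => SK   [S ::= S K]
SK => SKK   [S ::= S K]
SKK => zKK   [S ::= z]
zKK => zKznK   [K ::= K z n]
zKznK => zKznznK   [K ::= K z n]
zKznznK => znznznznK   [K ::= n z n]
znznznznK => znznznznnzn   [K ::= n z n]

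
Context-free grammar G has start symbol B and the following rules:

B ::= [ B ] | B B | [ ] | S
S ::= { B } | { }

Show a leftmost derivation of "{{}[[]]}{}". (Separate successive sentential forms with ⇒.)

B⇒BB⇒SB⇒{B}B⇒{BB}B⇒{SB}B⇒{{}B}B⇒{{}[B]}B⇒{{}[[]]}B⇒{{}[[]]}S⇒{{}[[]]}{}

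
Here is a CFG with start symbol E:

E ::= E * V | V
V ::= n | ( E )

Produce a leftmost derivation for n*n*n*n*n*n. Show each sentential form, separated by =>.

E=>E*V=>E*V*V=>E*V*V*V=>E*V*V*V*V=>E*V*V*V*V*V=>V*V*V*V*V*V=>n*V*V*V*V*V=>n*n*V*V*V*V=>n*n*n*V*V*V=>n*n*n*n*V*V=>n*n*n*n*n*V=>n*n*n*n*n*n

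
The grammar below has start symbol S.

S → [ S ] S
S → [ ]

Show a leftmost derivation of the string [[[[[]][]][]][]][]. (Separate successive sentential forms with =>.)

S => [S]S => [[S]S]S => [[[S]S]S]S => [[[[S]S]S]S]S => [[[[[]]S]S]S]S => [[[[[]][]]S]S]S => [[[[[]][]][]]S]S => [[[[[]][]][]][]]S => [[[[[]][]][]][]][]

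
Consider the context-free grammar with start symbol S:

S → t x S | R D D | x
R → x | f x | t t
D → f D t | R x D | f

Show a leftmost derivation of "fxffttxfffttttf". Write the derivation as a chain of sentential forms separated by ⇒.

S ⇒ RDD ⇒ fxDD ⇒ fxfDtD ⇒ fxffDttD ⇒ fxffRxDttD ⇒ fxffttxDttD ⇒ fxffttxfDtttD ⇒ fxffttxffDttttD ⇒ fxffttxfffttttD ⇒ fxffttxfffttttf

S ⇒ RDD   [S → R D D]
RDD ⇒ fxDD   [R → f x]
fxDD ⇒ fxfDtD   [D → f D t]
fxfDtD ⇒ fxffDttD   [D → f D t]
fxffDttD ⇒ fxffRxDttD   [D → R x D]
fxffRxDttD ⇒ fxffttxDttD   [R → t t]
fxffttxDttD ⇒ fxffttxfDtttD   [D → f D t]
fxffttxfDtttD ⇒ fxffttxffDttttD   [D → f D t]
fxffttxffDttttD ⇒ fxffttxfffttttD   [D → f]
fxffttxfffttttD ⇒ fxffttxfffttttf   [D → f]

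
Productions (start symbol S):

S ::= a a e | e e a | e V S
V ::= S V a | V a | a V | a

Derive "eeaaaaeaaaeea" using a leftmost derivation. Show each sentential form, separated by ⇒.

S ⇒ eVS   [S ::= e V S]
eVS ⇒ eVaS   [V ::= V a]
eVaS ⇒ eSVaaS   [V ::= S V a]
eSVaaS ⇒ eeVSVaaS   [S ::= e V S]
eeVSVaaS ⇒ eeVaSVaaS   [V ::= V a]
eeVaSVaaS ⇒ eeaaSVaaS   [V ::= a]
eeaaSVaaS ⇒ eeaaaaeVaaS   [S ::= a a e]
eeaaaaeVaaS ⇒ eeaaaaeaaaS   [V ::= a]
eeaaaaeaaaS ⇒ eeaaaaeaaaeea   [S ::= e e a]

S ⇒ eVS ⇒ eVaS ⇒ eSVaaS ⇒ eeVSVaaS ⇒ eeVaSVaaS ⇒ eeaaSVaaS ⇒ eeaaaaeVaaS ⇒ eeaaaaeaaaS ⇒ eeaaaaeaaaeea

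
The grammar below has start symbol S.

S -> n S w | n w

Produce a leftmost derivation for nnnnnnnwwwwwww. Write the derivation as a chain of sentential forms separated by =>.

S=>nSw=>nnSww=>nnnSwww=>nnnnSwwww=>nnnnnSwwwww=>nnnnnnSwwwwww=>nnnnnnnwwwwwww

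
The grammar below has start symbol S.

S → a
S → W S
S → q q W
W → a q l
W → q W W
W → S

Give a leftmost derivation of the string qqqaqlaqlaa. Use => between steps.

S => qqW   [S → q q W]
qqW => qqS   [W → S]
qqS => qqWS   [S → W S]
qqWS => qqSS   [W → S]
qqSS => qqWSS   [S → W S]
qqWSS => qqqWWSS   [W → q W W]
qqqWWSS => qqqaqlWSS   [W → a q l]
qqqaqlWSS => qqqaqlaqlSS   [W → a q l]
qqqaqlaqlSS => qqqaqlaqlaS   [S → a]
qqqaqlaqlaS => qqqaqlaqlaa   [S → a]

S => qqW => qqS => qqWS => qqSS => qqWSS => qqqWWSS => qqqaqlWSS => qqqaqlaqlSS => qqqaqlaqlaS => qqqaqlaqlaa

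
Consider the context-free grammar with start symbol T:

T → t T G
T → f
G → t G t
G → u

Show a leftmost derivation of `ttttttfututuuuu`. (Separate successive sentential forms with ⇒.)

T ⇒ tTG   [T → t T G]
tTG ⇒ ttTGG   [T → t T G]
ttTGG ⇒ tttTGGG   [T → t T G]
tttTGGG ⇒ ttttTGGGG   [T → t T G]
ttttTGGGG ⇒ tttttTGGGGG   [T → t T G]
tttttTGGGGG ⇒ ttttttTGGGGGG   [T → t T G]
ttttttTGGGGGG ⇒ ttttttfGGGGGG   [T → f]
ttttttfGGGGGG ⇒ ttttttfuGGGGG   [G → u]
ttttttfuGGGGG ⇒ ttttttfutGtGGGG   [G → t G t]
ttttttfutGtGGGG ⇒ ttttttfututGGGG   [G → u]
ttttttfututGGGG ⇒ ttttttfututuGGG   [G → u]
ttttttfututuGGG ⇒ ttttttfututuuGG   [G → u]
ttttttfututuuGG ⇒ ttttttfututuuuG   [G → u]
ttttttfututuuuG ⇒ ttttttfututuuuu   [G → u]

T ⇒ tTG ⇒ ttTGG ⇒ tttTGGG ⇒ ttttTGGGG ⇒ tttttTGGGGG ⇒ ttttttTGGGGGG ⇒ ttttttfGGGGGG ⇒ ttttttfuGGGGG ⇒ ttttttfutGtGGGG ⇒ ttttttfututGGGG ⇒ ttttttfututuGGG ⇒ ttttttfututuuGG ⇒ ttttttfututuuuG ⇒ ttttttfututuuuu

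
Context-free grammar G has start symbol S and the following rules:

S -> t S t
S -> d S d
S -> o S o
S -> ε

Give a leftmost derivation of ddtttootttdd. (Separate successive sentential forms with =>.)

S => dSd   [S -> d S d]
dSd => ddSdd   [S -> d S d]
ddSdd => ddtStdd   [S -> t S t]
ddtStdd => ddttSttdd   [S -> t S t]
ddttSttdd => ddtttStttdd   [S -> t S t]
ddtttStttdd => ddtttoSotttdd   [S -> o S o]
ddtttoSotttdd => ddtttootttdd   [S -> ε]

S => dSd => ddSdd => ddtStdd => ddttSttdd => ddtttStttdd => ddtttoSotttdd => ddtttootttdd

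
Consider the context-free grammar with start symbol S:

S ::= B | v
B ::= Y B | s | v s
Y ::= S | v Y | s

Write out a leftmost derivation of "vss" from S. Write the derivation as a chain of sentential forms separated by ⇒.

S ⇒ B ⇒ YB ⇒ SB ⇒ BB ⇒ YBB ⇒ SBB ⇒ vBB ⇒ vsB ⇒ vss

S ⇒ B   [S ::= B]
B ⇒ YB   [B ::= Y B]
YB ⇒ SB   [Y ::= S]
SB ⇒ BB   [S ::= B]
BB ⇒ YBB   [B ::= Y B]
YBB ⇒ SBB   [Y ::= S]
SBB ⇒ vBB   [S ::= v]
vBB ⇒ vsB   [B ::= s]
vsB ⇒ vss   [B ::= s]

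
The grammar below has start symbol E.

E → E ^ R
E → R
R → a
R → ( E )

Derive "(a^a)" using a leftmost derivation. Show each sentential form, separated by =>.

E => R   [E → R]
R => (E)   [R → ( E )]
(E) => (E^R)   [E → E ^ R]
(E^R) => (R^R)   [E → R]
(R^R) => (a^R)   [R → a]
(a^R) => (a^a)   [R → a]

E => R => (E) => (E^R) => (R^R) => (a^R) => (a^a)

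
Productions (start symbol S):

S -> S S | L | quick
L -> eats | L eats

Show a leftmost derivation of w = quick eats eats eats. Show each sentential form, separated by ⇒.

S ⇒ S S ⇒ quick S ⇒ quick L ⇒ quick L eats ⇒ quick L eats eats ⇒ quick eats eats eats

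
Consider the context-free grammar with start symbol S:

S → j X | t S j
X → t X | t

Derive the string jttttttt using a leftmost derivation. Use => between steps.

S => jX   [S → j X]
jX => jtX   [X → t X]
jtX => jttX   [X → t X]
jttX => jtttX   [X → t X]
jtttX => jttttX   [X → t X]
jttttX => jtttttX   [X → t X]
jtttttX => jttttttX   [X → t X]
jttttttX => jttttttt   [X → t]

S => jX => jtX => jttX => jtttX => jttttX => jtttttX => jttttttX => jttttttt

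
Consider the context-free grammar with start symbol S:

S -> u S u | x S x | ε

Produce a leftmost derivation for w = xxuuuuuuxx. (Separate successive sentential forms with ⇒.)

S⇒xSx⇒xxSxx⇒xxuSuxx⇒xxuuSuuxx⇒xxuuuSuuuxx⇒xxuuuuuuxx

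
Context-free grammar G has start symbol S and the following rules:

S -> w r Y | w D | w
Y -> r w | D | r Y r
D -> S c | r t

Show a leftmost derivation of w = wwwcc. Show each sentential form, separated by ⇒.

S ⇒ wD ⇒ wSc ⇒ wwDc ⇒ wwScc ⇒ wwwcc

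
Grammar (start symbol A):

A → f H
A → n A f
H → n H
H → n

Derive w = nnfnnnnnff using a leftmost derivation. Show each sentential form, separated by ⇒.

A ⇒ nAf ⇒ nnAff ⇒ nnfHff ⇒ nnfnHff ⇒ nnfnnHff ⇒ nnfnnnHff ⇒ nnfnnnnHff ⇒ nnfnnnnnff

A ⇒ nAf   [A → n A f]
nAf ⇒ nnAff   [A → n A f]
nnAff ⇒ nnfHff   [A → f H]
nnfHff ⇒ nnfnHff   [H → n H]
nnfnHff ⇒ nnfnnHff   [H → n H]
nnfnnHff ⇒ nnfnnnHff   [H → n H]
nnfnnnHff ⇒ nnfnnnnHff   [H → n H]
nnfnnnnHff ⇒ nnfnnnnnff   [H → n]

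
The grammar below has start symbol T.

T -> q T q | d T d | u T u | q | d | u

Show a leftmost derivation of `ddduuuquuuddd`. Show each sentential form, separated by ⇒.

T ⇒ dTd ⇒ ddTdd ⇒ dddTddd ⇒ ddduTuddd ⇒ ddduuTuuddd ⇒ ddduuuTuuuddd ⇒ ddduuuquuuddd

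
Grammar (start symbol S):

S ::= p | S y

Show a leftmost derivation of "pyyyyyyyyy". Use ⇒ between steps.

S⇒Sy⇒Syy⇒Syyy⇒Syyyy⇒Syyyyy⇒Syyyyyy⇒Syyyyyyy⇒Syyyyyyyy⇒Syyyyyyyyy⇒pyyyyyyyyy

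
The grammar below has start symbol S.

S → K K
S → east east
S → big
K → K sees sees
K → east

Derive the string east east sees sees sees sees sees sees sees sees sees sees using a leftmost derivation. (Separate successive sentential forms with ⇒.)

S ⇒ K K ⇒ east K ⇒ east K sees sees ⇒ east K sees sees sees sees ⇒ east K sees sees sees sees sees sees ⇒ east K sees sees sees sees sees sees sees sees ⇒ east K sees sees sees sees sees sees sees sees sees sees ⇒ east east sees sees sees sees sees sees sees sees sees sees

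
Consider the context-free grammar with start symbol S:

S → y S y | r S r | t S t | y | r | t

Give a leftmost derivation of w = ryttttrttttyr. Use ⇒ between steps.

S⇒rSr⇒rySyr⇒rytStyr⇒ryttSttyr⇒rytttStttyr⇒ryttttSttttyr⇒ryttttrttttyr

S ⇒ rSr   [S → r S r]
rSr ⇒ rySyr   [S → y S y]
rySyr ⇒ rytStyr   [S → t S t]
rytStyr ⇒ ryttSttyr   [S → t S t]
ryttSttyr ⇒ rytttStttyr   [S → t S t]
rytttStttyr ⇒ ryttttSttttyr   [S → t S t]
ryttttSttttyr ⇒ ryttttrttttyr   [S → r]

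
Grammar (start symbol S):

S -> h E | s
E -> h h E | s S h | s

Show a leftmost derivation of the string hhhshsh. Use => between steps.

S => hE   [S -> h E]
hE => hhhE   [E -> h h E]
hhhE => hhhsSh   [E -> s S h]
hhhsSh => hhhshEh   [S -> h E]
hhhshEh => hhhshsh   [E -> s]

S => hE => hhhE => hhhsSh => hhhshEh => hhhshsh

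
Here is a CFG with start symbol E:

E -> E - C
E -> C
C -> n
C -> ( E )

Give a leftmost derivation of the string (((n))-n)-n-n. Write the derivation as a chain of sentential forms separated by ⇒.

E ⇒ E-C   [E -> E - C]
E-C ⇒ E-C-C   [E -> E - C]
E-C-C ⇒ C-C-C   [E -> C]
C-C-C ⇒ (E)-C-C   [C -> ( E )]
(E)-C-C ⇒ (E-C)-C-C   [E -> E - C]
(E-C)-C-C ⇒ (C-C)-C-C   [E -> C]
(C-C)-C-C ⇒ ((E)-C)-C-C   [C -> ( E )]
((E)-C)-C-C ⇒ ((C)-C)-C-C   [E -> C]
((C)-C)-C-C ⇒ (((E))-C)-C-C   [C -> ( E )]
(((E))-C)-C-C ⇒ (((C))-C)-C-C   [E -> C]
(((C))-C)-C-C ⇒ (((n))-C)-C-C   [C -> n]
(((n))-C)-C-C ⇒ (((n))-n)-C-C   [C -> n]
(((n))-n)-C-C ⇒ (((n))-n)-n-C   [C -> n]
(((n))-n)-n-C ⇒ (((n))-n)-n-n   [C -> n]

E ⇒ E-C ⇒ E-C-C ⇒ C-C-C ⇒ (E)-C-C ⇒ (E-C)-C-C ⇒ (C-C)-C-C ⇒ ((E)-C)-C-C ⇒ ((C)-C)-C-C ⇒ (((E))-C)-C-C ⇒ (((C))-C)-C-C ⇒ (((n))-C)-C-C ⇒ (((n))-n)-C-C ⇒ (((n))-n)-n-C ⇒ (((n))-n)-n-n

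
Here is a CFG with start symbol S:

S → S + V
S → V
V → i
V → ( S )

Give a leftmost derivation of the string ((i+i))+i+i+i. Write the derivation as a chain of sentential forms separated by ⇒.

S ⇒ S+V   [S → S + V]
S+V ⇒ S+V+V   [S → S + V]
S+V+V ⇒ S+V+V+V   [S → S + V]
S+V+V+V ⇒ V+V+V+V   [S → V]
V+V+V+V ⇒ (S)+V+V+V   [V → ( S )]
(S)+V+V+V ⇒ (V)+V+V+V   [S → V]
(V)+V+V+V ⇒ ((S))+V+V+V   [V → ( S )]
((S))+V+V+V ⇒ ((S+V))+V+V+V   [S → S + V]
((S+V))+V+V+V ⇒ ((V+V))+V+V+V   [S → V]
((V+V))+V+V+V ⇒ ((i+V))+V+V+V   [V → i]
((i+V))+V+V+V ⇒ ((i+i))+V+V+V   [V → i]
((i+i))+V+V+V ⇒ ((i+i))+i+V+V   [V → i]
((i+i))+i+V+V ⇒ ((i+i))+i+i+V   [V → i]
((i+i))+i+i+V ⇒ ((i+i))+i+i+i   [V → i]

S ⇒ S+V ⇒ S+V+V ⇒ S+V+V+V ⇒ V+V+V+V ⇒ (S)+V+V+V ⇒ (V)+V+V+V ⇒ ((S))+V+V+V ⇒ ((S+V))+V+V+V ⇒ ((V+V))+V+V+V ⇒ ((i+V))+V+V+V ⇒ ((i+i))+V+V+V ⇒ ((i+i))+i+V+V ⇒ ((i+i))+i+i+V ⇒ ((i+i))+i+i+i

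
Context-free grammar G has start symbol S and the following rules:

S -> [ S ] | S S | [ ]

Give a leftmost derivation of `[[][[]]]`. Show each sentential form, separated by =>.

S => [S] => [SS] => [[]S] => [[][S]] => [[][[]]]

S => [S]   [S -> [ S ]]
[S] => [SS]   [S -> S S]
[SS] => [[]S]   [S -> [ ]]
[[]S] => [[][S]]   [S -> [ S ]]
[[][S]] => [[][[]]]   [S -> [ ]]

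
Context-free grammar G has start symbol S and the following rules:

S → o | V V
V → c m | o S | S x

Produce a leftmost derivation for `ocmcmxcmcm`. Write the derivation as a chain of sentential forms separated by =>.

S=>VV=>oSV=>oVVV=>oSxVV=>oVVxVV=>ocmVxVV=>ocmcmxVV=>ocmcmxcmV=>ocmcmxcmcm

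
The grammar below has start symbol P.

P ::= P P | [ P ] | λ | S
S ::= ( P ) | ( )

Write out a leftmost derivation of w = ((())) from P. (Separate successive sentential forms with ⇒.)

P ⇒ PP ⇒ SP ⇒ (P)P ⇒ (S)P ⇒ ((P))P ⇒ ((S))P ⇒ (((P)))P ⇒ ((()))P ⇒ ((()))

P ⇒ PP   [P ::= P P]
PP ⇒ SP   [P ::= S]
SP ⇒ (P)P   [S ::= ( P )]
(P)P ⇒ (S)P   [P ::= S]
(S)P ⇒ ((P))P   [S ::= ( P )]
((P))P ⇒ ((S))P   [P ::= S]
((S))P ⇒ (((P)))P   [S ::= ( P )]
(((P)))P ⇒ ((()))P   [P ::= λ]
((()))P ⇒ ((()))   [P ::= λ]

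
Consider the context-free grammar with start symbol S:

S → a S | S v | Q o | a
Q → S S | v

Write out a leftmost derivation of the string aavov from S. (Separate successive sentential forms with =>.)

S => aS => aaS => aaSv => aaQov => aavov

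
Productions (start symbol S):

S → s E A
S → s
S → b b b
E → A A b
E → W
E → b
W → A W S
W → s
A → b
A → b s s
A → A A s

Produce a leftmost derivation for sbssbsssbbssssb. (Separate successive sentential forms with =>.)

S=>sEA=>sWA=>sAWSA=>sAAsWSA=>sbssAsWSA=>sbssbsssWSA=>sbssbsssAWSSA=>sbssbsssAAsWSSA=>sbssbsssbAsWSSA=>sbssbsssbbsWSSA=>sbssbsssbbssSSA=>sbssbsssbbsssSA=>sbssbsssbbssssA=>sbssbsssbbssssb

S => sEA   [S → s E A]
sEA => sWA   [E → W]
sWA => sAWSA   [W → A W S]
sAWSA => sAAsWSA   [A → A A s]
sAAsWSA => sbssAsWSA   [A → b s s]
sbssAsWSA => sbssbsssWSA   [A → b s s]
sbssbsssWSA => sbssbsssAWSSA   [W → A W S]
sbssbsssAWSSA => sbssbsssAAsWSSA   [A → A A s]
sbssbsssAAsWSSA => sbssbsssbAsWSSA   [A → b]
sbssbsssbAsWSSA => sbssbsssbbsWSSA   [A → b]
sbssbsssbbsWSSA => sbssbsssbbssSSA   [W → s]
sbssbsssbbssSSA => sbssbsssbbsssSA   [S → s]
sbssbsssbbsssSA => sbssbsssbbssssA   [S → s]
sbssbsssbbssssA => sbssbsssbbssssb   [A → b]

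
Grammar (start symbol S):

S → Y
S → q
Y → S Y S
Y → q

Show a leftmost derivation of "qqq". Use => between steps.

S => Y => SYS => qYS => qqS => qqY => qqq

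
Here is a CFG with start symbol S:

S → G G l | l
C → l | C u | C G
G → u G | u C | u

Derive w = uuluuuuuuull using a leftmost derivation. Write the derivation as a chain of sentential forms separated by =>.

S => GGl   [S → G G l]
GGl => uGGl   [G → u G]
uGGl => uuCGl   [G → u C]
uuCGl => uuCuGl   [C → C u]
uuCuGl => uuluGl   [C → l]
uuluGl => uuluuGl   [G → u G]
uuluuGl => uuluuuGl   [G → u G]
uuluuuGl => uuluuuuGl   [G → u G]
uuluuuuGl => uuluuuuuGl   [G → u G]
uuluuuuuGl => uuluuuuuuGl   [G → u G]
uuluuuuuuGl => uuluuuuuuuCl   [G → u C]
uuluuuuuuuCl => uuluuuuuuull   [C → l]

S => GGl => uGGl => uuCGl => uuCuGl => uuluGl => uuluuGl => uuluuuGl => uuluuuuGl => uuluuuuuGl => uuluuuuuuGl => uuluuuuuuuCl => uuluuuuuuull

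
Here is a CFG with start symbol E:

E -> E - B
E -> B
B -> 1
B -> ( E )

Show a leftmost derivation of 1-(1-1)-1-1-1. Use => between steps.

E => E-B => E-B-B => E-B-B-B => E-B-B-B-B => B-B-B-B-B => 1-B-B-B-B => 1-(E)-B-B-B => 1-(E-B)-B-B-B => 1-(B-B)-B-B-B => 1-(1-B)-B-B-B => 1-(1-1)-B-B-B => 1-(1-1)-1-B-B => 1-(1-1)-1-1-B => 1-(1-1)-1-1-1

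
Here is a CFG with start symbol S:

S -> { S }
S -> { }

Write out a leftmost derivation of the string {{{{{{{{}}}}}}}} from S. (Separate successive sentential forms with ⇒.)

S ⇒ {S}   [S -> { S }]
{S} ⇒ {{S}}   [S -> { S }]
{{S}} ⇒ {{{S}}}   [S -> { S }]
{{{S}}} ⇒ {{{{S}}}}   [S -> { S }]
{{{{S}}}} ⇒ {{{{{S}}}}}   [S -> { S }]
{{{{{S}}}}} ⇒ {{{{{{S}}}}}}   [S -> { S }]
{{{{{{S}}}}}} ⇒ {{{{{{{S}}}}}}}   [S -> { S }]
{{{{{{{S}}}}}}} ⇒ {{{{{{{{}}}}}}}}   [S -> { }]

S ⇒ {S} ⇒ {{S}} ⇒ {{{S}}} ⇒ {{{{S}}}} ⇒ {{{{{S}}}}} ⇒ {{{{{{S}}}}}} ⇒ {{{{{{{S}}}}}}} ⇒ {{{{{{{{}}}}}}}}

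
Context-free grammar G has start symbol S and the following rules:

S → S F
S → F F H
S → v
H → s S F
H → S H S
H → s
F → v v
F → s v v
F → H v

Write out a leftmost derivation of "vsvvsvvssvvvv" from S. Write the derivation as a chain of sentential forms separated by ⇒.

S ⇒ SF   [S → S F]
SF ⇒ SFF   [S → S F]
SFF ⇒ FFHFF   [S → F F H]
FFHFF ⇒ HvFHFF   [F → H v]
HvFHFF ⇒ SHSvFHFF   [H → S H S]
SHSvFHFF ⇒ vHSvFHFF   [S → v]
vHSvFHFF ⇒ vsSvFHFF   [H → s]
vsSvFHFF ⇒ vsvvFHFF   [S → v]
vsvvFHFF ⇒ vsvvsvvHFF   [F → s v v]
vsvvsvvHFF ⇒ vsvvsvvsFF   [H → s]
vsvvsvvsFF ⇒ vsvvsvvssvvF   [F → s v v]
vsvvsvvssvvF ⇒ vsvvsvvssvvvv   [F → v v]

S⇒SF⇒SFF⇒FFHFF⇒HvFHFF⇒SHSvFHFF⇒vHSvFHFF⇒vsSvFHFF⇒vsvvFHFF⇒vsvvsvvHFF⇒vsvvsvvsFF⇒vsvvsvvssvvF⇒vsvvsvvssvvvv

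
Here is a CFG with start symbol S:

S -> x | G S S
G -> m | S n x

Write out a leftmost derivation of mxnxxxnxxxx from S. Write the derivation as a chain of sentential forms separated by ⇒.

S ⇒ GSS   [S -> G S S]
GSS ⇒ mSS   [G -> m]
mSS ⇒ mGSSS   [S -> G S S]
mGSSS ⇒ mSnxSSS   [G -> S n x]
mSnxSSS ⇒ mGSSnxSSS   [S -> G S S]
mGSSnxSSS ⇒ mSnxSSnxSSS   [G -> S n x]
mSnxSSnxSSS ⇒ mxnxSSnxSSS   [S -> x]
mxnxSSnxSSS ⇒ mxnxxSnxSSS   [S -> x]
mxnxxSnxSSS ⇒ mxnxxxnxSSS   [S -> x]
mxnxxxnxSSS ⇒ mxnxxxnxxSS   [S -> x]
mxnxxxnxxSS ⇒ mxnxxxnxxxS   [S -> x]
mxnxxxnxxxS ⇒ mxnxxxnxxxx   [S -> x]

S⇒GSS⇒mSS⇒mGSSS⇒mSnxSSS⇒mGSSnxSSS⇒mSnxSSnxSSS⇒mxnxSSnxSSS⇒mxnxxSnxSSS⇒mxnxxxnxSSS⇒mxnxxxnxxSS⇒mxnxxxnxxxS⇒mxnxxxnxxxx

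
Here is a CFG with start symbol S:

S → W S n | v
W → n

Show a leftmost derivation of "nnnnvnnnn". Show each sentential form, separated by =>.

S => WSn   [S → W S n]
WSn => nSn   [W → n]
nSn => nWSnn   [S → W S n]
nWSnn => nnSnn   [W → n]
nnSnn => nnWSnnn   [S → W S n]
nnWSnnn => nnnSnnn   [W → n]
nnnSnnn => nnnWSnnnn   [S → W S n]
nnnWSnnnn => nnnnSnnnn   [W → n]
nnnnSnnnn => nnnnvnnnn   [S → v]

S=>WSn=>nSn=>nWSnn=>nnSnn=>nnWSnnn=>nnnSnnn=>nnnWSnnnn=>nnnnSnnnn=>nnnnvnnnn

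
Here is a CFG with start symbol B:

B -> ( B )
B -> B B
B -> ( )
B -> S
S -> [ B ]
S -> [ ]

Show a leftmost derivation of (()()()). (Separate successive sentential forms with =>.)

B => (B)   [B -> ( B )]
(B) => (BB)   [B -> B B]
(BB) => (BBB)   [B -> B B]
(BBB) => (()BB)   [B -> ( )]
(()BB) => (()()B)   [B -> ( )]
(()()B) => (()()())   [B -> ( )]

B => (B) => (BB) => (BBB) => (()BB) => (()()B) => (()()())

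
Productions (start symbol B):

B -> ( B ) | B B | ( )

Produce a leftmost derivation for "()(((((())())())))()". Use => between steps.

B=>BB=>()B=>()BB=>()(B)B=>()((B))B=>()(((B)))B=>()(((BB)))B=>()((((B)B)))B=>()((((BB)B)))B=>()(((((B)B)B)))B=>()(((((())B)B)))B=>()(((((())())B)))B=>()(((((())())())))B=>()(((((())())())))()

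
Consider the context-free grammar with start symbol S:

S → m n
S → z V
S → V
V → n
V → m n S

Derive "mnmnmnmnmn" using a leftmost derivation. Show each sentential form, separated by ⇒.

S ⇒ V ⇒ mnS ⇒ mnV ⇒ mnmnS ⇒ mnmnV ⇒ mnmnmnS ⇒ mnmnmnV ⇒ mnmnmnmnS ⇒ mnmnmnmnmn

S ⇒ V   [S → V]
V ⇒ mnS   [V → m n S]
mnS ⇒ mnV   [S → V]
mnV ⇒ mnmnS   [V → m n S]
mnmnS ⇒ mnmnV   [S → V]
mnmnV ⇒ mnmnmnS   [V → m n S]
mnmnmnS ⇒ mnmnmnV   [S → V]
mnmnmnV ⇒ mnmnmnmnS   [V → m n S]
mnmnmnmnS ⇒ mnmnmnmnmn   [S → m n]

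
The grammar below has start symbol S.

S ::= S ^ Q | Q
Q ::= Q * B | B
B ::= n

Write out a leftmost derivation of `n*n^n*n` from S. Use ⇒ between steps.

S⇒S^Q⇒Q^Q⇒Q*B^Q⇒B*B^Q⇒n*B^Q⇒n*n^Q⇒n*n^Q*B⇒n*n^B*B⇒n*n^n*B⇒n*n^n*n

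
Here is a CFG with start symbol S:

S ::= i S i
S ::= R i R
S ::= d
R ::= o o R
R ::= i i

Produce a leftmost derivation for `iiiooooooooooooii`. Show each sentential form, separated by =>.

S=>RiR=>iiiR=>iiiooR=>iiiooooR=>iiiooooooR=>iiiooooooooR=>iiiooooooooooR=>iiiooooooooooooR=>iiiooooooooooooii

S => RiR   [S ::= R i R]
RiR => iiiR   [R ::= i i]
iiiR => iiiooR   [R ::= o o R]
iiiooR => iiiooooR   [R ::= o o R]
iiiooooR => iiiooooooR   [R ::= o o R]
iiiooooooR => iiiooooooooR   [R ::= o o R]
iiiooooooooR => iiiooooooooooR   [R ::= o o R]
iiiooooooooooR => iiiooooooooooooR   [R ::= o o R]
iiiooooooooooooR => iiiooooooooooooii   [R ::= i i]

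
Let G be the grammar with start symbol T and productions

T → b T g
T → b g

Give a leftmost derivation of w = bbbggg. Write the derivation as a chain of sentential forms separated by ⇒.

T ⇒ bTg ⇒ bbTgg ⇒ bbbggg

T ⇒ bTg   [T → b T g]
bTg ⇒ bbTgg   [T → b T g]
bbTgg ⇒ bbbggg   [T → b g]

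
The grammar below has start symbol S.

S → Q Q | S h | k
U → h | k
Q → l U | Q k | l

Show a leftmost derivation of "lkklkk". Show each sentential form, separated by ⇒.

S ⇒ QQ ⇒ QkQ ⇒ lUkQ ⇒ lkkQ ⇒ lkkQk ⇒ lkkQkk ⇒ lkklkk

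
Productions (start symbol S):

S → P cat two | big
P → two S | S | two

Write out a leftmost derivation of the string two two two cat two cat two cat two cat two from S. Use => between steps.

S => P cat two => S cat two => P cat two cat two => two S cat two cat two => two P cat two cat two cat two => two two S cat two cat two cat two => two two P cat two cat two cat two cat two => two two two cat two cat two cat two cat two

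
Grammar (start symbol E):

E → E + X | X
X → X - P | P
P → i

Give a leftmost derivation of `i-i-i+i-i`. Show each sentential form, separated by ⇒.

E ⇒ E+X   [E → E + X]
E+X ⇒ X+X   [E → X]
X+X ⇒ X-P+X   [X → X - P]
X-P+X ⇒ X-P-P+X   [X → X - P]
X-P-P+X ⇒ P-P-P+X   [X → P]
P-P-P+X ⇒ i-P-P+X   [P → i]
i-P-P+X ⇒ i-i-P+X   [P → i]
i-i-P+X ⇒ i-i-i+X   [P → i]
i-i-i+X ⇒ i-i-i+X-P   [X → X - P]
i-i-i+X-P ⇒ i-i-i+P-P   [X → P]
i-i-i+P-P ⇒ i-i-i+i-P   [P → i]
i-i-i+i-P ⇒ i-i-i+i-i   [P → i]

E⇒E+X⇒X+X⇒X-P+X⇒X-P-P+X⇒P-P-P+X⇒i-P-P+X⇒i-i-P+X⇒i-i-i+X⇒i-i-i+X-P⇒i-i-i+P-P⇒i-i-i+i-P⇒i-i-i+i-i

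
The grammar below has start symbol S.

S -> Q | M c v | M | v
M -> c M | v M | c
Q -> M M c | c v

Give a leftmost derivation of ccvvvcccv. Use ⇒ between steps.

S ⇒ Mcv ⇒ cMcv ⇒ ccMcv ⇒ ccvMcv ⇒ ccvvMcv ⇒ ccvvvMcv ⇒ ccvvvcMcv ⇒ ccvvvcccv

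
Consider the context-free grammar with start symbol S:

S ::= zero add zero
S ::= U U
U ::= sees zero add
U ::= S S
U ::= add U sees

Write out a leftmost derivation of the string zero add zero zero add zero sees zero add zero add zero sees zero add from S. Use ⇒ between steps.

S ⇒ U U   [S ::= U U]
U U ⇒ S S U   [U ::= S S]
S S U ⇒ U U S U   [S ::= U U]
U U S U ⇒ S S U S U   [U ::= S S]
S S U S U ⇒ zero add zero S U S U   [S ::= zero add zero]
zero add zero S U S U ⇒ zero add zero zero add zero U S U   [S ::= zero add zero]
zero add zero zero add zero U S U ⇒ zero add zero zero add zero sees zero add S U   [U ::= sees zero add]
zero add zero zero add zero sees zero add S U ⇒ zero add zero zero add zero sees zero add zero add zero U   [S ::= zero add zero]
zero add zero zero add zero sees zero add zero add zero U ⇒ zero add zero zero add zero sees zero add zero add zero sees zero add   [U ::= sees zero add]

S ⇒ U U ⇒ S S U ⇒ U U S U ⇒ S S U S U ⇒ zero add zero S U S U ⇒ zero add zero zero add zero U S U ⇒ zero add zero zero add zero sees zero add S U ⇒ zero add zero zero add zero sees zero add zero add zero U ⇒ zero add zero zero add zero sees zero add zero add zero sees zero add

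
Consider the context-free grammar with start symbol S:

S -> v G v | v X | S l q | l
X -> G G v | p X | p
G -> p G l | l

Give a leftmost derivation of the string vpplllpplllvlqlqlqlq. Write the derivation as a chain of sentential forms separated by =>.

S => Slq => Slqlq => Slqlqlq => Slqlqlqlq => vXlqlqlqlq => vGGvlqlqlqlq => vpGlGvlqlqlqlq => vppGllGvlqlqlqlq => vpplllGvlqlqlqlq => vpplllpGlvlqlqlqlq => vpplllppGllvlqlqlqlq => vpplllpplllvlqlqlqlq

S => Slq   [S -> S l q]
Slq => Slqlq   [S -> S l q]
Slqlq => Slqlqlq   [S -> S l q]
Slqlqlq => Slqlqlqlq   [S -> S l q]
Slqlqlqlq => vXlqlqlqlq   [S -> v X]
vXlqlqlqlq => vGGvlqlqlqlq   [X -> G G v]
vGGvlqlqlqlq => vpGlGvlqlqlqlq   [G -> p G l]
vpGlGvlqlqlqlq => vppGllGvlqlqlqlq   [G -> p G l]
vppGllGvlqlqlqlq => vpplllGvlqlqlqlq   [G -> l]
vpplllGvlqlqlqlq => vpplllpGlvlqlqlqlq   [G -> p G l]
vpplllpGlvlqlqlqlq => vpplllppGllvlqlqlqlq   [G -> p G l]
vpplllppGllvlqlqlqlq => vpplllpplllvlqlqlqlq   [G -> l]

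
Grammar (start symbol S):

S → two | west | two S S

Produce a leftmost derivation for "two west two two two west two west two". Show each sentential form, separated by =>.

S => two S S   [S → two S S]
two S S => two west S   [S → west]
two west S => two west two S S   [S → two S S]
two west two S S => two west two two S S S   [S → two S S]
two west two two S S S => two west two two two S S S S   [S → two S S]
two west two two two S S S S => two west two two two west S S S   [S → west]
two west two two two west S S S => two west two two two west two S S   [S → two]
two west two two two west two S S => two west two two two west two west S   [S → west]
two west two two two west two west S => two west two two two west two west two   [S → two]

S => two S S => two west S => two west two S S => two west two two S S S => two west two two two S S S S => two west two two two west S S S => two west two two two west two S S => two west two two two west two west S => two west two two two west two west two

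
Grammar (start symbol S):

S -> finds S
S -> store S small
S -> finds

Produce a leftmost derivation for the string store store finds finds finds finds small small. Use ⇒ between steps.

S ⇒ store S small   [S -> store S small]
store S small ⇒ store store S small small   [S -> store S small]
store store S small small ⇒ store store finds S small small   [S -> finds S]
store store finds S small small ⇒ store store finds finds S small small   [S -> finds S]
store store finds finds S small small ⇒ store store finds finds finds S small small   [S -> finds S]
store store finds finds finds S small small ⇒ store store finds finds finds finds small small   [S -> finds]

S ⇒ store S small ⇒ store store S small small ⇒ store store finds S small small ⇒ store store finds finds S small small ⇒ store store finds finds finds S small small ⇒ store store finds finds finds finds small small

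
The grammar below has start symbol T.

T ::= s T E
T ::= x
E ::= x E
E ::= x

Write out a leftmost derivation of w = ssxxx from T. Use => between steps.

T => sTE   [T ::= s T E]
sTE => ssTEE   [T ::= s T E]
ssTEE => ssxEE   [T ::= x]
ssxEE => ssxxE   [E ::= x]
ssxxE => ssxxx   [E ::= x]

T => sTE => ssTEE => ssxEE => ssxxE => ssxxx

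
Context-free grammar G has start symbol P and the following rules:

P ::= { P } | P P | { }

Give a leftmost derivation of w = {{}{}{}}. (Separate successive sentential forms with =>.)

P => {P}   [P ::= { P }]
{P} => {PP}   [P ::= P P]
{PP} => {PPP}   [P ::= P P]
{PPP} => {{}PP}   [P ::= { }]
{{}PP} => {{}{}P}   [P ::= { }]
{{}{}P} => {{}{}{}}   [P ::= { }]

P => {P} => {PP} => {PPP} => {{}PP} => {{}{}P} => {{}{}{}}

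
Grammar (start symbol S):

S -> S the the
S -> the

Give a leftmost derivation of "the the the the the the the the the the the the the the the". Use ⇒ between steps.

S ⇒ S the the   [S -> S the the]
S the the ⇒ S the the the the   [S -> S the the]
S the the the the ⇒ S the the the the the the   [S -> S the the]
S the the the the the the ⇒ S the the the the the the the the   [S -> S the the]
S the the the the the the the the ⇒ S the the the the the the the the the the   [S -> S the the]
S the the the the the the the the the the ⇒ S the the the the the the the the the the the the   [S -> S the the]
S the the the the the the the the the the the the ⇒ S the the the the the the the the the the the the the the   [S -> S the the]
S the the the the the the the the the the the the the the ⇒ the the the the the the the the the the the the the the the   [S -> the]

S ⇒ S the the ⇒ S the the the the ⇒ S the the the the the the ⇒ S the the the the the the the the ⇒ S the the the the the the the the the the ⇒ S the the the the the the the the the the the the ⇒ S the the the the the the the the the the the the the the ⇒ the the the the the the the the the the the the the the the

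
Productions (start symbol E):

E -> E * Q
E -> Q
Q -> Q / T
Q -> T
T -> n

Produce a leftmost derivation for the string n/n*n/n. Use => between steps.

E => E*Q   [E -> E * Q]
E*Q => Q*Q   [E -> Q]
Q*Q => Q/T*Q   [Q -> Q / T]
Q/T*Q => T/T*Q   [Q -> T]
T/T*Q => n/T*Q   [T -> n]
n/T*Q => n/n*Q   [T -> n]
n/n*Q => n/n*Q/T   [Q -> Q / T]
n/n*Q/T => n/n*T/T   [Q -> T]
n/n*T/T => n/n*n/T   [T -> n]
n/n*n/T => n/n*n/n   [T -> n]

E => E*Q => Q*Q => Q/T*Q => T/T*Q => n/T*Q => n/n*Q => n/n*Q/T => n/n*T/T => n/n*n/T => n/n*n/n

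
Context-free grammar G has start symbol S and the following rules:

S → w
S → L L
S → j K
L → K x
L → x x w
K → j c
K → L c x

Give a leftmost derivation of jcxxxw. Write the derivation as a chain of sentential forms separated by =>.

S => LL => KxL => jcxL => jcxxxw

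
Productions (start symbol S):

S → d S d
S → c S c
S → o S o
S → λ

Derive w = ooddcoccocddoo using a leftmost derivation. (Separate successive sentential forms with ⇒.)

S ⇒ oSo ⇒ ooSoo ⇒ oodSdoo ⇒ ooddSddoo ⇒ ooddcScddoo ⇒ ooddcoSocddoo ⇒ ooddcocScocddoo ⇒ ooddcoccocddoo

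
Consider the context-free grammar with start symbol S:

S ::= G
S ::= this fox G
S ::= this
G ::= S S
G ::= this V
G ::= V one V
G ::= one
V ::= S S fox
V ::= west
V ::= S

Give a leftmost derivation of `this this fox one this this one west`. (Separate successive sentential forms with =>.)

S => G   [S ::= G]
G => V one V   [G ::= V one V]
V one V => S S fox one V   [V ::= S S fox]
S S fox one V => this S fox one V   [S ::= this]
this S fox one V => this this fox one V   [S ::= this]
this this fox one V => this this fox one S   [V ::= S]
this this fox one S => this this fox one G   [S ::= G]
this this fox one G => this this fox one V one V   [G ::= V one V]
this this fox one V one V => this this fox one S one V   [V ::= S]
this this fox one S one V => this this fox one G one V   [S ::= G]
this this fox one G one V => this this fox one S S one V   [G ::= S S]
this this fox one S S one V => this this fox one this S one V   [S ::= this]
this this fox one this S one V => this this fox one this this one V   [S ::= this]
this this fox one this this one V => this this fox one this this one west   [V ::= west]

S => G => V one V => S S fox one V => this S fox one V => this this fox one V => this this fox one S => this this fox one G => this this fox one V one V => this this fox one S one V => this this fox one G one V => this this fox one S S one V => this this fox one this S one V => this this fox one this this one V => this this fox one this this one west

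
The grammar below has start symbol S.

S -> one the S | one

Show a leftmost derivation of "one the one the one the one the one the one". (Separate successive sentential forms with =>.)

S => one the S   [S -> one the S]
one the S => one the one the S   [S -> one the S]
one the one the S => one the one the one the S   [S -> one the S]
one the one the one the S => one the one the one the one the S   [S -> one the S]
one the one the one the one the S => one the one the one the one the one the S   [S -> one the S]
one the one the one the one the one the S => one the one the one the one the one the one   [S -> one]

S => one the S => one the one the S => one the one the one the S => one the one the one the one the S => one the one the one the one the one the S => one the one the one the one the one the one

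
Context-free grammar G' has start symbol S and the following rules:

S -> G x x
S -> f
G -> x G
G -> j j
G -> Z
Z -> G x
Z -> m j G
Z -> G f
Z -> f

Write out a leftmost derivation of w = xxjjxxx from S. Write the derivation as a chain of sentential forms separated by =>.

S=>Gxx=>Zxx=>Gxxx=>xGxxx=>xxGxxx=>xxjjxxx

S => Gxx   [S -> G x x]
Gxx => Zxx   [G -> Z]
Zxx => Gxxx   [Z -> G x]
Gxxx => xGxxx   [G -> x G]
xGxxx => xxGxxx   [G -> x G]
xxGxxx => xxjjxxx   [G -> j j]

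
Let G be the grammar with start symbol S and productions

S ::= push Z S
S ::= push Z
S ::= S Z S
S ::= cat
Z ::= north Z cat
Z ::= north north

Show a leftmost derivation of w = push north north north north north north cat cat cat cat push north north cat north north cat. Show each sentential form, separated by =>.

S => S Z S => push Z S Z S => push north Z cat S Z S => push north north Z cat cat S Z S => push north north north Z cat cat cat S Z S => push north north north north Z cat cat cat cat S Z S => push north north north north north north cat cat cat cat S Z S => push north north north north north north cat cat cat cat push Z S Z S => push north north north north north north cat cat cat cat push north north S Z S => push north north north north north north cat cat cat cat push north north cat Z S => push north north north north north north cat cat cat cat push north north cat north north S => push north north north north north north cat cat cat cat push north north cat north north cat

S => S Z S   [S ::= S Z S]
S Z S => push Z S Z S   [S ::= push Z S]
push Z S Z S => push north Z cat S Z S   [Z ::= north Z cat]
push north Z cat S Z S => push north north Z cat cat S Z S   [Z ::= north Z cat]
push north north Z cat cat S Z S => push north north north Z cat cat cat S Z S   [Z ::= north Z cat]
push north north north Z cat cat cat S Z S => push north north north north Z cat cat cat cat S Z S   [Z ::= north Z cat]
push north north north north Z cat cat cat cat S Z S => push north north north north north north cat cat cat cat S Z S   [Z ::= north north]
push north north north north north north cat cat cat cat S Z S => push north north north north north north cat cat cat cat push Z S Z S   [S ::= push Z S]
push north north north north north north cat cat cat cat push Z S Z S => push north north north north north north cat cat cat cat push north north S Z S   [Z ::= north north]
push north north north north north north cat cat cat cat push north north S Z S => push north north north north north north cat cat cat cat push north north cat Z S   [S ::= cat]
push north north north north north north cat cat cat cat push north north cat Z S => push north north north north north north cat cat cat cat push north north cat north north S   [Z ::= north north]
push north north north north north north cat cat cat cat push north north cat north north S => push north north north north north north cat cat cat cat push north north cat north north cat   [S ::= cat]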